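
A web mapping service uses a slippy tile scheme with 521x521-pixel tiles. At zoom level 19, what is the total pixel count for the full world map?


tiles per axis = 2^19 = 524288
total tiles = 524288^2 = 274877906944
pixels per axis = 524288 * 521 = 273154048
total pixels = 273154048^2 = 74613133938786304

74613133938786304 pixels


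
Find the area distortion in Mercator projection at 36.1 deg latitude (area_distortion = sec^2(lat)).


area_distortion = 1/cos^2(36.1) = 1.532

1.532


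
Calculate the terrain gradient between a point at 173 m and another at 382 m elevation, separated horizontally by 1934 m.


gradient = (382 - 173) / 1934 = 209 / 1934 = 0.1081

0.1081


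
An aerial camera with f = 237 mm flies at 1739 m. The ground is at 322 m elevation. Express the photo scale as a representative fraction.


scale = f / (H - h) = 237 mm / 1417 m = 237 / 1417000 = 1:5979

1:5979


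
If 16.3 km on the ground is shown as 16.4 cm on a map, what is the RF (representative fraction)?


ground = 16.3 km = 1630000 cm; RF denominator = ground / map = 1630000 / 16.4 ≈ 99390; RF = 1:99390

1:99390


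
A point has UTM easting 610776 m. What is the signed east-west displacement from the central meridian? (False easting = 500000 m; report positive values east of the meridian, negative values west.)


displacement = 610776 - 500000 = 110776 m

110776 m


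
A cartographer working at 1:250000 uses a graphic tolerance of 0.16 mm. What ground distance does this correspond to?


ground = 0.16 mm * 250000 / 1000 = 40.0 m

40.0 m


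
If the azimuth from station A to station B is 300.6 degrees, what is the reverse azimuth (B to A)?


back azimuth = (300.6 + 180) mod 360 = 120.6 degrees

120.6 degrees


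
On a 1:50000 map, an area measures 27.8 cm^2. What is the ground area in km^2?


ground_area = 27.8 * (50000/100)^2 = 6950000.0 m^2 = 6.95 km^2

6.95 km^2


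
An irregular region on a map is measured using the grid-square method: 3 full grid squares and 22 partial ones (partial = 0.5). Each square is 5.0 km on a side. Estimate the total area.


effective squares = 3 + 22 * 0.5 = 14.0
area = 14.0 * 25.0 = 350.0 km^2

350.0 km^2


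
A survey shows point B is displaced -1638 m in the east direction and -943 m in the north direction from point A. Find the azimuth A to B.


az = atan2(-1638, -943) = -119.9 deg
adjusted to 0-360: 240.1 degrees

240.1 degrees


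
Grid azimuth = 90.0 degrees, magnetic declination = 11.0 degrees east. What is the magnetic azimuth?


magnetic azimuth = grid azimuth - declination (east +ve)
mag_az = 90.0 - 11.0 = 79.0 degrees

79.0 degrees


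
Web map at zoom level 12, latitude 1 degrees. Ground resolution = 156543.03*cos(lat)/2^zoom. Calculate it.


res = 156543.03 * cos(1) / 2^12 = 156543.03 * 0.9998477 / 4096 = 38.21 m/pixel

38.21 m/pixel


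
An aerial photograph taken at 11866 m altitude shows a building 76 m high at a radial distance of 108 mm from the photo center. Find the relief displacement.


d = h * r / H = 76 * 108 / 11866 = 0.69 mm

0.69 mm


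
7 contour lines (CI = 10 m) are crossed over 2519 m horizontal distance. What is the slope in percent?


elevation change = 7 * 10 = 70 m
slope = 70 / 2519 * 100 = 2.8%

2.8%


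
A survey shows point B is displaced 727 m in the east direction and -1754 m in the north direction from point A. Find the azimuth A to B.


az = atan2(727, -1754) = 157.5 deg
adjusted to 0-360: 157.5 degrees

157.5 degrees


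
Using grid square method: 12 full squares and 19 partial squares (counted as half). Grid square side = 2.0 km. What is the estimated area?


effective squares = 12 + 19 * 0.5 = 21.5
area = 21.5 * 4.0 = 86.0 km^2

86.0 km^2


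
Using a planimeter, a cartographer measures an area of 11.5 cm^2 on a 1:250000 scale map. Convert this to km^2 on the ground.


ground_area = 11.5 * (250000/100)^2 = 71875000.0 m^2 = 71.875 km^2

71.875 km^2


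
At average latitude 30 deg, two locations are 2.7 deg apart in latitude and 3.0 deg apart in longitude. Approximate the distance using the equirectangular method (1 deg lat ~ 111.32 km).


dlat_km = 2.7 * 111.32 = 300.564
dlon_km = 3.0 * 111.32 * cos(30) ≈ 289.218
dist = sqrt(300.564^2 + 289.218^2) ≈ 417.1 km

417.1 km


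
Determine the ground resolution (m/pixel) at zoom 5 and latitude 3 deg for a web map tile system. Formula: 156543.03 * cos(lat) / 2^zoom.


res = 156543.03 * cos(3) / 2^5 = 156543.03 * 0.99862953 / 32 = 4885.27 m/pixel

4885.27 m/pixel


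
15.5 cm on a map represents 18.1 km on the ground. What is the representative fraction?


ground = 18.1 km = 1810000 cm; RF denominator = ground / map = 1810000 / 15.5 ≈ 116774; RF = 1:116774

1:116774


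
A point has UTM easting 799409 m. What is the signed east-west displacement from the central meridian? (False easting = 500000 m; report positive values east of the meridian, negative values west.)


displacement = 799409 - 500000 = 299409 m

299409 m


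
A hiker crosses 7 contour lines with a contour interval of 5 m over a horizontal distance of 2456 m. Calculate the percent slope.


elevation change = 7 * 5 = 35 m
slope = 35 / 2456 * 100 = 1.4%

1.4%


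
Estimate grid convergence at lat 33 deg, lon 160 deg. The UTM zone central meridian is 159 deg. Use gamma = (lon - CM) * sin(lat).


gamma = (160 - 159) * sin(33) = 1 * 0.544639 = 0.545 degrees

0.545 degrees


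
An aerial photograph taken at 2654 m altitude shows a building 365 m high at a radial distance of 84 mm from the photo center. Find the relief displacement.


d = h * r / H = 365 * 84 / 2654 = 11.55 mm

11.55 mm


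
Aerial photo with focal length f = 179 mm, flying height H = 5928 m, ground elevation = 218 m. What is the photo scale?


scale = f / (H - h) = 179 mm / 5710 m = 179 / 5710000 = 1:31899

1:31899


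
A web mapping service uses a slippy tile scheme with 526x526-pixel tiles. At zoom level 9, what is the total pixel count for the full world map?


tiles per axis = 2^9 = 512
total tiles = 512^2 = 262144
pixels per axis = 512 * 526 = 269312
total pixels = 269312^2 = 72528953344

72528953344 pixels


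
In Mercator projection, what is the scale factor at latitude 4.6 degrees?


SF = 1 / cos(4.6) = 1 / 0.996779 = 1.003

1.003


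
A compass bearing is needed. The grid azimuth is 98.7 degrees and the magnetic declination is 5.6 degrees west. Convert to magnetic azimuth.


magnetic azimuth = grid azimuth - declination (east +ve)
mag_az = 98.7 - -5.6 = 104.3 degrees

104.3 degrees


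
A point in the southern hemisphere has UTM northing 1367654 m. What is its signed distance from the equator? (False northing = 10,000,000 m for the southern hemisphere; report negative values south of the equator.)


For southern: actual = 1367654 - 10000000 = -8632346 m

-8632346 m


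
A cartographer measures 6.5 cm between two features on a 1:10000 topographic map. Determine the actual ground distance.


ground = 6.5 cm * 10000 / 100 = 650.0 m

650.0 m


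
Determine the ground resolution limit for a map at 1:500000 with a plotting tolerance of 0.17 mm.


ground = 0.17 mm * 500000 / 1000 = 85.0 m

85.0 m


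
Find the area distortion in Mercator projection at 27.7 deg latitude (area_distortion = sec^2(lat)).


area_distortion = 1/cos^2(27.7) = 1.276

1.276


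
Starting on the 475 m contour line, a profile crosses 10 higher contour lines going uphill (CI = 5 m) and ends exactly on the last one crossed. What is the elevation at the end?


elevation = 475 + 10 * 5 = 525 m

525 m


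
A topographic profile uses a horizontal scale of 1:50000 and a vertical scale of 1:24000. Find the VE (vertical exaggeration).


VE = horizontal_scale / vertical_scale = 50000 / 24000 ≈ 2.1

2.1x


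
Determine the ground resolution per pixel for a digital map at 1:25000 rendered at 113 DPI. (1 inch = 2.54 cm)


pixel_cm = 2.54 / 113 ≈ 0.022478 cm
ground = pixel_cm * 25000 / 100 = 2.54 * 25000 / (113 * 100) = 63500 / 11300 ≈ 5.62 m

5.62 m


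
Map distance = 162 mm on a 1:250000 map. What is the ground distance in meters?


ground = 162 mm * 250000 / 1000 = 40500.0 m

40500.0 m


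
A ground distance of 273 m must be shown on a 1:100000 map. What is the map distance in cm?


map_cm = 273 * 100 / 100000 = 0.273 cm ≈ 0.27 cm

0.27 cm


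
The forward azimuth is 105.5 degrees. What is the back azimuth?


back azimuth = (105.5 + 180) mod 360 = 285.5 degrees

285.5 degrees


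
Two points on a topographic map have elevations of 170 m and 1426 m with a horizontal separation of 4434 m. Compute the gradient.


gradient = (1426 - 170) / 4434 = 1256 / 4434 = 0.2833

0.2833


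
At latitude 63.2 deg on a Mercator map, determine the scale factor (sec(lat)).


SF = 1 / cos(63.2) = 1 / 0.450878 = 2.218

2.218


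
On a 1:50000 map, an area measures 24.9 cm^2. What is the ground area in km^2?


ground_area = 24.9 * (50000/100)^2 = 6225000.0 m^2 = 6.225 km^2

6.225 km^2


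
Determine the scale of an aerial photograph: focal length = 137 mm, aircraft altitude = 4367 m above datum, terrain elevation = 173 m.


scale = f / (H - h) = 137 mm / 4194 m = 137 / 4194000 = 1:30613

1:30613


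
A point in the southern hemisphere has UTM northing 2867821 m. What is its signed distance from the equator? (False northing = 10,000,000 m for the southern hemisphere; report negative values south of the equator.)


For southern: actual = 2867821 - 10000000 = -7132179 m

-7132179 m


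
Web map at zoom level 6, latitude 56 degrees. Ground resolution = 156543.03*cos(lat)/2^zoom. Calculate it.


res = 156543.03 * cos(56) / 2^6 = 156543.03 * 0.5591929 / 64 = 1367.78 m/pixel

1367.78 m/pixel


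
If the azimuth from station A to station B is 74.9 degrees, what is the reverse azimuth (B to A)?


back azimuth = (74.9 + 180) mod 360 = 254.9 degrees

254.9 degrees


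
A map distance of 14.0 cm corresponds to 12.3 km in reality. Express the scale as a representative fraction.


ground = 12.3 km = 1230000 cm; RF denominator = ground / map = 1230000 / 14.0 ≈ 87857; RF = 1:87857

1:87857


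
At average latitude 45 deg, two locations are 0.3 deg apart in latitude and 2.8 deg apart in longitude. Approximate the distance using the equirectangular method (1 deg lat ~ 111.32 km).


dlat_km = 0.3 * 111.32 = 33.396
dlon_km = 2.8 * 111.32 * cos(45) ≈ 220.402
dist = sqrt(33.396^2 + 220.402^2) ≈ 222.9 km

222.9 km


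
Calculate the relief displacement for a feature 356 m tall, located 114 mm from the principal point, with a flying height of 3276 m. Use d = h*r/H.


d = h * r / H = 356 * 114 / 3276 = 12.39 mm

12.39 mm


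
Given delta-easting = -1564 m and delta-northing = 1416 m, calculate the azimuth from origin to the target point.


az = atan2(-1564, 1416) = -47.8 deg
adjusted to 0-360: 312.2 degrees

312.2 degrees


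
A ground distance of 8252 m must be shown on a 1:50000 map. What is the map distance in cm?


map_cm = 8252 * 100 / 50000 = 16.504 cm ≈ 16.5 cm

16.5 cm


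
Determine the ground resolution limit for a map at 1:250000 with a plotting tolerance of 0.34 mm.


ground = 0.34 mm * 250000 / 1000 = 85.0 m

85.0 m


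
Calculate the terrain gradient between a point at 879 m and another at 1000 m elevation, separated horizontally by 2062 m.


gradient = (1000 - 879) / 2062 = 121 / 2062 = 0.0587

0.0587


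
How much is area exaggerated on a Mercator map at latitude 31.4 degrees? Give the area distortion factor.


area_distortion = 1/cos^2(31.4) = 1.373

1.373


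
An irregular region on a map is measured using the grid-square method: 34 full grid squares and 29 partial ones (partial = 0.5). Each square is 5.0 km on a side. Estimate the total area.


effective squares = 34 + 29 * 0.5 = 48.5
area = 48.5 * 25.0 = 1212.5 km^2

1212.5 km^2


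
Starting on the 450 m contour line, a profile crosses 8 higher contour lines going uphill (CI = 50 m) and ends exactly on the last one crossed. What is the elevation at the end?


elevation = 450 + 8 * 50 = 850 m

850 m


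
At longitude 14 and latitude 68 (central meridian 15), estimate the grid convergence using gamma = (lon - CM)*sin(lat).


gamma = (14 - 15) * sin(68) = -1 * 0.927184 = -0.927 degrees

-0.927 degrees


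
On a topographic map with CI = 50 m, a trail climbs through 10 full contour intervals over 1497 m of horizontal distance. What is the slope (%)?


elevation change = 10 * 50 = 500 m
slope = 500 / 1497 * 100 = 33.4%

33.4%


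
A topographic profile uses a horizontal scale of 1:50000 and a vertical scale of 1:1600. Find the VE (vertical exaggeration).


VE = horizontal_scale / vertical_scale = 50000 / 1600 = 31.25

31.25x


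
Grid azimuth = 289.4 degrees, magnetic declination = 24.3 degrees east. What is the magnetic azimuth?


magnetic azimuth = grid azimuth - declination (east +ve)
mag_az = 289.4 - 24.3 = 265.1 degrees

265.1 degrees


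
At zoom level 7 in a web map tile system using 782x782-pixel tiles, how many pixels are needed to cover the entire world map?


tiles per axis = 2^7 = 128
total tiles = 128^2 = 16384
pixels per axis = 128 * 782 = 100096
total pixels = 100096^2 = 10019209216

10019209216 pixels


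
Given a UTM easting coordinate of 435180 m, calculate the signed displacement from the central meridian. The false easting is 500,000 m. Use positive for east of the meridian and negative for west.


displacement = 435180 - 500000 = -64820 m

-64820 m


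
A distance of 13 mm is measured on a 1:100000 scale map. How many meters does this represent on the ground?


ground = 13 mm * 100000 / 1000 = 1300.0 m

1300.0 m


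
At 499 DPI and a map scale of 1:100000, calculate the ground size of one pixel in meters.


pixel_cm = 2.54 / 499 ≈ 0.00509 cm
ground = pixel_cm * 100000 / 100 = 2.54 * 100000 / (499 * 100) = 254000 / 49900 ≈ 5.09 m

5.09 m


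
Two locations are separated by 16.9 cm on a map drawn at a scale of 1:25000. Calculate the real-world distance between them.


ground = 16.9 cm * 25000 / 100 = 4225.0 m = 4.225 km

4.225 km


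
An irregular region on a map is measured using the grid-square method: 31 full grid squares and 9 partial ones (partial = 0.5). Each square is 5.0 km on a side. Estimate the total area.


effective squares = 31 + 9 * 0.5 = 35.5
area = 35.5 * 25.0 = 887.5 km^2

887.5 km^2


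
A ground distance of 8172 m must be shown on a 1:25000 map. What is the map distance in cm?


map_cm = 8172 * 100 / 25000 = 32.688 cm ≈ 32.69 cm

32.69 cm


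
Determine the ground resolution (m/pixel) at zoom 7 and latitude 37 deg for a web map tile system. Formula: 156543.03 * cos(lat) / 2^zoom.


res = 156543.03 * cos(37) / 2^7 = 156543.03 * 0.79863551 / 128 = 976.73 m/pixel

976.73 m/pixel


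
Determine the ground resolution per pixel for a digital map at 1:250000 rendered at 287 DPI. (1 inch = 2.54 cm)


pixel_cm = 2.54 / 287 ≈ 0.00885 cm
ground = pixel_cm * 250000 / 100 = 2.54 * 250000 / (287 * 100) = 635000 / 28700 ≈ 22.13 m

22.13 m


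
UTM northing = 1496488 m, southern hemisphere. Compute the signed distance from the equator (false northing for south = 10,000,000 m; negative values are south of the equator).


For southern: actual = 1496488 - 10000000 = -8503512 m

-8503512 m


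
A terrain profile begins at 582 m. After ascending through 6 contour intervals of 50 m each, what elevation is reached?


elevation = 582 + 6 * 50 = 882 m

882 m


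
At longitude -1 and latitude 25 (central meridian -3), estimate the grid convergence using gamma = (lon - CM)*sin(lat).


gamma = (-1 - -3) * sin(25) = 2 * 0.422618 = 0.845 degrees

0.845 degrees


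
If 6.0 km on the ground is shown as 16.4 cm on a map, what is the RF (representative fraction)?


ground = 6.0 km = 600000 cm; RF denominator = ground / map = 600000 / 16.4 ≈ 36585; RF = 1:36585

1:36585


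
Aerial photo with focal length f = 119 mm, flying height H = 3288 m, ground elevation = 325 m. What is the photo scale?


scale = f / (H - h) = 119 mm / 2963 m = 119 / 2963000 = 1:24899

1:24899


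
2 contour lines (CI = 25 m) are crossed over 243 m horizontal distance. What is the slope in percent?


elevation change = 2 * 25 = 50 m
slope = 50 / 243 * 100 = 20.6%

20.6%


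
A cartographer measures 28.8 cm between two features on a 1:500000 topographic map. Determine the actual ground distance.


ground = 28.8 cm * 500000 / 100 = 144000.0 m = 144.0 km

144.0 km


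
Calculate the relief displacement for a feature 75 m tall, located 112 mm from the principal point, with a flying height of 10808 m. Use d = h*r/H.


d = h * r / H = 75 * 112 / 10808 = 0.78 mm

0.78 mm


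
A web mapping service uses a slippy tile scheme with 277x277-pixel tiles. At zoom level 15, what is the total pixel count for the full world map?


tiles per axis = 2^15 = 32768
total tiles = 32768^2 = 1073741824
pixels per axis = 32768 * 277 = 9076736
total pixels = 9076736^2 = 82387136413696

82387136413696 pixels


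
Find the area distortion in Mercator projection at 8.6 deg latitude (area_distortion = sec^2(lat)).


area_distortion = 1/cos^2(8.6) = 1.023

1.023


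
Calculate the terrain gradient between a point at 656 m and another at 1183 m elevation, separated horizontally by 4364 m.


gradient = (1183 - 656) / 4364 = 527 / 4364 = 0.1208

0.1208


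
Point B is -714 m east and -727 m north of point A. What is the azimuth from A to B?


az = atan2(-714, -727) = -135.5 deg
adjusted to 0-360: 224.5 degrees

224.5 degrees


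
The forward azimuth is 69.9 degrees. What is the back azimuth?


back azimuth = (69.9 + 180) mod 360 = 249.9 degrees

249.9 degrees


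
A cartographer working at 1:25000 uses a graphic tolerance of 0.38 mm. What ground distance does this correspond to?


ground = 0.38 mm * 25000 / 1000 = 9.5 m

9.5 m


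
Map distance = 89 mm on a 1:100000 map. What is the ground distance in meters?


ground = 89 mm * 100000 / 1000 = 8900.0 m

8900.0 m


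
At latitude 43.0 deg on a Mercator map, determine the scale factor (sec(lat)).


SF = 1 / cos(43.0) = 1 / 0.731354 = 1.367

1.367


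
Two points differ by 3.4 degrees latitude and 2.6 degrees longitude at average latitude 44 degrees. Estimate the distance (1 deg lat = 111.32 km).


dlat_km = 3.4 * 111.32 = 378.488
dlon_km = 2.6 * 111.32 * cos(44) ≈ 208.2
dist = sqrt(378.488^2 + 208.2^2) ≈ 432.0 km

432.0 km


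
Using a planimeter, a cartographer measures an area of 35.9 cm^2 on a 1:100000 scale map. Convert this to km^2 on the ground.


ground_area = 35.9 * (100000/100)^2 = 35900000.0 m^2 = 35.9 km^2

35.9 km^2


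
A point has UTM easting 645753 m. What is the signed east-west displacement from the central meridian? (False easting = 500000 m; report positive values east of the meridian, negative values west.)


displacement = 645753 - 500000 = 145753 m

145753 m


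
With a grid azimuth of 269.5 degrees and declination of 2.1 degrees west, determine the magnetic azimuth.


magnetic azimuth = grid azimuth - declination (east +ve)
mag_az = 269.5 - -2.1 = 271.6 degrees

271.6 degrees


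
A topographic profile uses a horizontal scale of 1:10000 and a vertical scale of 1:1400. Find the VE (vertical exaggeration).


VE = horizontal_scale / vertical_scale = 10000 / 1400 ≈ 7.1

7.1x


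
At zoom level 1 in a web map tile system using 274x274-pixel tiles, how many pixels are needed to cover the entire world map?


tiles per axis = 2^1 = 2
total tiles = 2^2 = 4
pixels per axis = 2 * 274 = 548
total pixels = 548^2 = 300304

300304 pixels


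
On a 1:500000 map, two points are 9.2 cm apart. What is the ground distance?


ground = 9.2 cm * 500000 / 100 = 46000.0 m = 46.0 km

46.0 km


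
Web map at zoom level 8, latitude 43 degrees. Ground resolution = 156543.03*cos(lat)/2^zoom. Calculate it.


res = 156543.03 * cos(43) / 2^8 = 156543.03 * 0.7313537 / 256 = 447.22 m/pixel

447.22 m/pixel


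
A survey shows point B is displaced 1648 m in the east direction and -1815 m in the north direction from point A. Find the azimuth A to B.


az = atan2(1648, -1815) = 137.8 deg
adjusted to 0-360: 137.8 degrees

137.8 degrees


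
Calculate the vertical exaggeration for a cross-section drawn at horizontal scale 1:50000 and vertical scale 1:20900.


VE = horizontal_scale / vertical_scale = 50000 / 20900 ≈ 2.4

2.4x


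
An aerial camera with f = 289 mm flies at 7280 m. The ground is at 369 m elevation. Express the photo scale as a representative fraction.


scale = f / (H - h) = 289 mm / 6911 m = 289 / 6911000 = 1:23913

1:23913


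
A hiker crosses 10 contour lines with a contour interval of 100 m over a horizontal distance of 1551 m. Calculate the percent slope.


elevation change = 10 * 100 = 1000 m
slope = 1000 / 1551 * 100 = 64.5%

64.5%


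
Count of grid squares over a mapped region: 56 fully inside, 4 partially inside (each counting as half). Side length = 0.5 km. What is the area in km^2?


effective squares = 56 + 4 * 0.5 = 58.0
area = 58.0 * 0.25 = 14.5 km^2

14.5 km^2


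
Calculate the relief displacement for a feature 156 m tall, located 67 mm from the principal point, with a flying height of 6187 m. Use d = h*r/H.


d = h * r / H = 156 * 67 / 6187 = 1.69 mm

1.69 mm


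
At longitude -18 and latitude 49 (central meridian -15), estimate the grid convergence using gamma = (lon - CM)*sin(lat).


gamma = (-18 - -15) * sin(49) = -3 * 0.75471 = -2.264 degrees

-2.264 degrees


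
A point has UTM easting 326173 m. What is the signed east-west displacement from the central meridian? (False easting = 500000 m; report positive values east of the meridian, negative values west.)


displacement = 326173 - 500000 = -173827 m

-173827 m


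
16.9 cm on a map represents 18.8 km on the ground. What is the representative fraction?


ground = 18.8 km = 1880000 cm; RF denominator = ground / map = 1880000 / 16.9 ≈ 111243; RF = 1:111243

1:111243


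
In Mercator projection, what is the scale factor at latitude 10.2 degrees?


SF = 1 / cos(10.2) = 1 / 0.984196 = 1.016

1.016


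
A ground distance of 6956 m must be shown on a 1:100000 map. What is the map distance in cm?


map_cm = 6956 * 100 / 100000 = 6.956 cm ≈ 6.96 cm

6.96 cm


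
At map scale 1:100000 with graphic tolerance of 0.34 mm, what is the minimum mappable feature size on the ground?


ground = 0.34 mm * 100000 / 1000 = 34.0 m

34.0 m


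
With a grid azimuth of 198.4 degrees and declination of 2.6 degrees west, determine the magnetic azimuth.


magnetic azimuth = grid azimuth - declination (east +ve)
mag_az = 198.4 - -2.6 = 201.0 degrees

201.0 degrees


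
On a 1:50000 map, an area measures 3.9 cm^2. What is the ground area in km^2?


ground_area = 3.9 * (50000/100)^2 = 975000.0 m^2 = 0.975 km^2

0.975 km^2


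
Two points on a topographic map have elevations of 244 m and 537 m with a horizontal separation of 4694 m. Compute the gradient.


gradient = (537 - 244) / 4694 = 293 / 4694 = 0.0624

0.0624


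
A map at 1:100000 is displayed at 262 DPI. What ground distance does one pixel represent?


pixel_cm = 2.54 / 262 ≈ 0.009695 cm
ground = pixel_cm * 100000 / 100 = 2.54 * 100000 / (262 * 100) = 254000 / 26200 ≈ 9.69 m

9.69 m


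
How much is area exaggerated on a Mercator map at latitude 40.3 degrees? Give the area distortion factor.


area_distortion = 1/cos^2(40.3) = 1.719

1.719


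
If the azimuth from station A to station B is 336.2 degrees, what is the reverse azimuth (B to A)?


back azimuth = (336.2 + 180) mod 360 = 156.2 degrees

156.2 degrees


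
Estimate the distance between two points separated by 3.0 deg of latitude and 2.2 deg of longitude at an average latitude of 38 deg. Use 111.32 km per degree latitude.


dlat_km = 3.0 * 111.32 = 333.96
dlon_km = 2.2 * 111.32 * cos(38) ≈ 192.987
dist = sqrt(333.96^2 + 192.987^2) ≈ 385.7 km

385.7 km


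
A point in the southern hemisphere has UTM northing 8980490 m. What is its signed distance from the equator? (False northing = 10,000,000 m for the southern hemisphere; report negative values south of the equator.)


For southern: actual = 8980490 - 10000000 = -1019510 m

-1019510 m


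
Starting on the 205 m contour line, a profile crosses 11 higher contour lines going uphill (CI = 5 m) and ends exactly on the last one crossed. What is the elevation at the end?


elevation = 205 + 11 * 5 = 260 m

260 m


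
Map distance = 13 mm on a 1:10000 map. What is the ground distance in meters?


ground = 13 mm * 10000 / 1000 = 130.0 m

130.0 m


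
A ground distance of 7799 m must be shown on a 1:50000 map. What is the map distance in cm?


map_cm = 7799 * 100 / 50000 = 15.598 cm ≈ 15.6 cm

15.6 cm


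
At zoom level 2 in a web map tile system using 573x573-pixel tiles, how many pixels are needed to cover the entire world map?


tiles per axis = 2^2 = 4
total tiles = 4^2 = 16
pixels per axis = 4 * 573 = 2292
total pixels = 2292^2 = 5253264

5253264 pixels


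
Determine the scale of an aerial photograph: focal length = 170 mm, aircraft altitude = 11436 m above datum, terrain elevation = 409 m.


scale = f / (H - h) = 170 mm / 11027 m = 170 / 11027000 = 1:64865

1:64865


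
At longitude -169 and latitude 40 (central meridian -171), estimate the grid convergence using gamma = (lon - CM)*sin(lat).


gamma = (-169 - -171) * sin(40) = 2 * 0.642788 = 1.286 degrees

1.286 degrees


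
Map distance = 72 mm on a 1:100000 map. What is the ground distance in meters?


ground = 72 mm * 100000 / 1000 = 7200.0 m

7200.0 m


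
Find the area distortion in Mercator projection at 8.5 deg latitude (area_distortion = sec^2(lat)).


area_distortion = 1/cos^2(8.5) = 1.022

1.022


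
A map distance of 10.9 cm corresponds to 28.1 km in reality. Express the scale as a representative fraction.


ground = 28.1 km = 2810000 cm; RF denominator = ground / map = 2810000 / 10.9 ≈ 257798; RF = 1:257798

1:257798


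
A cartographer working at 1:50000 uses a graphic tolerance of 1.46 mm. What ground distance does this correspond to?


ground = 1.46 mm * 50000 / 1000 = 73.0 m

73.0 m


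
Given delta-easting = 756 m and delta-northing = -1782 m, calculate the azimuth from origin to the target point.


az = atan2(756, -1782) = 157.0 deg
adjusted to 0-360: 157.0 degrees

157.0 degrees


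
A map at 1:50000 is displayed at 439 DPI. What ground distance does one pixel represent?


pixel_cm = 2.54 / 439 ≈ 0.005786 cm
ground = pixel_cm * 50000 / 100 = 2.54 * 50000 / (439 * 100) = 127000 / 43900 ≈ 2.89 m

2.89 m


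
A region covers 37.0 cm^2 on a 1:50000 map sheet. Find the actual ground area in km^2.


ground_area = 37.0 * (50000/100)^2 = 9250000.0 m^2 = 9.25 km^2

9.25 km^2


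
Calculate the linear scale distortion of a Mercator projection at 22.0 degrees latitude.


SF = 1 / cos(22.0) = 1 / 0.927184 = 1.079

1.079


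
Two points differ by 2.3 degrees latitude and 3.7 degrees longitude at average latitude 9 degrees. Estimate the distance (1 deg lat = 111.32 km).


dlat_km = 2.3 * 111.32 = 256.036
dlon_km = 3.7 * 111.32 * cos(9) ≈ 406.813
dist = sqrt(256.036^2 + 406.813^2) ≈ 480.7 km

480.7 km


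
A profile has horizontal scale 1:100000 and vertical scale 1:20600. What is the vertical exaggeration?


VE = horizontal_scale / vertical_scale = 100000 / 20600 ≈ 4.9

4.9x


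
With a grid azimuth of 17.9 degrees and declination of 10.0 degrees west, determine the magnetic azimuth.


magnetic azimuth = grid azimuth - declination (east +ve)
mag_az = 17.9 - -10.0 = 27.9 degrees

27.9 degrees


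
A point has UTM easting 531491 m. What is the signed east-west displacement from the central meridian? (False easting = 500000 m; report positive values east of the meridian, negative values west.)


displacement = 531491 - 500000 = 31491 m

31491 m


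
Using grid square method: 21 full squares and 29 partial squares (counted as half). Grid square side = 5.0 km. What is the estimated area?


effective squares = 21 + 29 * 0.5 = 35.5
area = 35.5 * 25.0 = 887.5 km^2

887.5 km^2


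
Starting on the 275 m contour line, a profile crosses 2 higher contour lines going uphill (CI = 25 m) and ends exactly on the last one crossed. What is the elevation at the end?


elevation = 275 + 2 * 25 = 325 m

325 m


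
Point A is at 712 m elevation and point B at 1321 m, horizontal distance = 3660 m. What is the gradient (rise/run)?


gradient = (1321 - 712) / 3660 = 609 / 3660 = 0.1664

0.1664


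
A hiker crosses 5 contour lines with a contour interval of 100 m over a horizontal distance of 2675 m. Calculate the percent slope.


elevation change = 5 * 100 = 500 m
slope = 500 / 2675 * 100 = 18.7%

18.7%


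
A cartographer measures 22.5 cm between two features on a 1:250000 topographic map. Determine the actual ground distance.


ground = 22.5 cm * 250000 / 100 = 56250.0 m = 56.25 km

56.25 km


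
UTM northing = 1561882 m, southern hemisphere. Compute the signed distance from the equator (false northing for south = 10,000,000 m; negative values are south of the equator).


For southern: actual = 1561882 - 10000000 = -8438118 m

-8438118 m


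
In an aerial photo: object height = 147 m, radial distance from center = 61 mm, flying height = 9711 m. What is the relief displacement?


d = h * r / H = 147 * 61 / 9711 = 0.92 mm

0.92 mm


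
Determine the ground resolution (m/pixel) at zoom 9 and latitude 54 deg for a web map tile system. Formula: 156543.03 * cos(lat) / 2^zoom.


res = 156543.03 * cos(54) / 2^9 = 156543.03 * 0.58778525 / 512 = 179.71 m/pixel

179.71 m/pixel


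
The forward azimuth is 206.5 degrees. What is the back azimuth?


back azimuth = (206.5 + 180) mod 360 = 26.5 degrees

26.5 degrees


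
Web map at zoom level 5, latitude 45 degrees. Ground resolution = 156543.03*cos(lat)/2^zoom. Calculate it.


res = 156543.03 * cos(45) / 2^5 = 156543.03 * 0.70710678 / 32 = 3459.14 m/pixel

3459.14 m/pixel


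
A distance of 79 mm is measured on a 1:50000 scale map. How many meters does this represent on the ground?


ground = 79 mm * 50000 / 1000 = 3950.0 m

3950.0 m


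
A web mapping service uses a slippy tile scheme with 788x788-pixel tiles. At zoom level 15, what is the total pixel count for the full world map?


tiles per axis = 2^15 = 32768
total tiles = 32768^2 = 1073741824
pixels per axis = 32768 * 788 = 25821184
total pixels = 25821184^2 = 666733543161856

666733543161856 pixels


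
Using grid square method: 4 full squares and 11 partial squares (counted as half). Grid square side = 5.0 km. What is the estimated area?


effective squares = 4 + 11 * 0.5 = 9.5
area = 9.5 * 25.0 = 237.5 km^2

237.5 km^2


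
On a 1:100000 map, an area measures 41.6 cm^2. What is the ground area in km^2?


ground_area = 41.6 * (100000/100)^2 = 41600000.0 m^2 = 41.6 km^2

41.6 km^2


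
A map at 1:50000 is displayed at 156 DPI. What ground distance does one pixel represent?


pixel_cm = 2.54 / 156 ≈ 0.016282 cm
ground = pixel_cm * 50000 / 100 = 2.54 * 50000 / (156 * 100) = 127000 / 15600 ≈ 8.14 m

8.14 m


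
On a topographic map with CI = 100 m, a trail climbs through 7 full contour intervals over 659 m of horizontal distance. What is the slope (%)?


elevation change = 7 * 100 = 700 m
slope = 700 / 659 * 100 = 106.2%

106.2%


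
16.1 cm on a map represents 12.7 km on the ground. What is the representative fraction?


ground = 12.7 km = 1270000 cm; RF denominator = ground / map = 1270000 / 16.1 ≈ 78882; RF = 1:78882

1:78882


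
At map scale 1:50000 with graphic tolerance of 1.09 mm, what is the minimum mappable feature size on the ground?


ground = 1.09 mm * 50000 / 1000 = 54.5 m

54.5 m


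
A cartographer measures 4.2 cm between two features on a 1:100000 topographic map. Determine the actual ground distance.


ground = 4.2 cm * 100000 / 100 = 4200.0 m = 4.2 km

4.2 km


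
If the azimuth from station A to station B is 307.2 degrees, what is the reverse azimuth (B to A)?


back azimuth = (307.2 + 180) mod 360 = 127.2 degrees

127.2 degrees


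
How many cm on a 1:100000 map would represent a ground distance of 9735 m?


map_cm = 9735 * 100 / 100000 = 9.735 cm ≈ 9.74 cm

9.74 cm


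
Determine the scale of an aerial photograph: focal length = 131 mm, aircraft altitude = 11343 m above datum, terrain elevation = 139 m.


scale = f / (H - h) = 131 mm / 11204 m = 131 / 11204000 = 1:85527

1:85527


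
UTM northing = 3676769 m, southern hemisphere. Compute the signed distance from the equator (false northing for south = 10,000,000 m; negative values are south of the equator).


For southern: actual = 3676769 - 10000000 = -6323231 m

-6323231 m


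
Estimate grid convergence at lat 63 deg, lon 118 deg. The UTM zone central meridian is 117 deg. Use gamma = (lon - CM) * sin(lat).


gamma = (118 - 117) * sin(63) = 1 * 0.891007 = 0.891 degrees

0.891 degrees


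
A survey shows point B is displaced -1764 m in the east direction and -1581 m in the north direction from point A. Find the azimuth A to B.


az = atan2(-1764, -1581) = -131.9 deg
adjusted to 0-360: 228.1 degrees

228.1 degrees


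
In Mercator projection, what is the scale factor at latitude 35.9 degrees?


SF = 1 / cos(35.9) = 1 / 0.810042 = 1.235

1.235


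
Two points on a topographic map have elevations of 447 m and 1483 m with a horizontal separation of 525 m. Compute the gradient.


gradient = (1483 - 447) / 525 = 1036 / 525 = 1.9733

1.9733


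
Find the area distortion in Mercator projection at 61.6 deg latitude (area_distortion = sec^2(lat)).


area_distortion = 1/cos^2(61.6) = 4.421

4.421


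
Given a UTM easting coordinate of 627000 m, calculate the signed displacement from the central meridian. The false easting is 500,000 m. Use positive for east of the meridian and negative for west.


displacement = 627000 - 500000 = 127000 m

127000 m


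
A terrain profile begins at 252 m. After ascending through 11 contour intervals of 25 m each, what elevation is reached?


elevation = 252 + 11 * 25 = 527 m

527 m


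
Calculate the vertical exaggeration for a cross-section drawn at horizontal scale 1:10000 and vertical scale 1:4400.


VE = horizontal_scale / vertical_scale = 10000 / 4400 ≈ 2.3

2.3x


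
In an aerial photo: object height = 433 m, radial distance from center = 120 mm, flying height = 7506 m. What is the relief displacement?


d = h * r / H = 433 * 120 / 7506 = 6.92 mm

6.92 mm


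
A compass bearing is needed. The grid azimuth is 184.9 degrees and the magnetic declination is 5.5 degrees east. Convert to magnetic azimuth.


magnetic azimuth = grid azimuth - declination (east +ve)
mag_az = 184.9 - 5.5 = 179.4 degrees

179.4 degrees


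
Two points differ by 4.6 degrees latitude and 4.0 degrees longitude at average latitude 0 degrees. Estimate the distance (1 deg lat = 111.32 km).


dlat_km = 4.6 * 111.32 = 512.072
dlon_km = 4.0 * 111.32 * cos(0) ≈ 445.28
dist = sqrt(512.072^2 + 445.28^2) ≈ 678.6 km

678.6 km


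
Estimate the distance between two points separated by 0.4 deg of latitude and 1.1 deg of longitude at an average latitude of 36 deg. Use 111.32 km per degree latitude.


dlat_km = 0.4 * 111.32 = 44.528
dlon_km = 1.1 * 111.32 * cos(36) ≈ 99.066
dist = sqrt(44.528^2 + 99.066^2) ≈ 108.6 km

108.6 km


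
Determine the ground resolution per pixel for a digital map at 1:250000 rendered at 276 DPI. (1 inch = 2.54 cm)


pixel_cm = 2.54 / 276 ≈ 0.009203 cm
ground = pixel_cm * 250000 / 100 = 2.54 * 250000 / (276 * 100) = 635000 / 27600 ≈ 23.01 m

23.01 m


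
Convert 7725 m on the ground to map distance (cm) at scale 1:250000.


map_cm = 7725 * 100 / 250000 = 3.09 cm

3.09 cm


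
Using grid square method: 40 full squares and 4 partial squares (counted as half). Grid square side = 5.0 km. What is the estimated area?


effective squares = 40 + 4 * 0.5 = 42.0
area = 42.0 * 25.0 = 1050.0 km^2

1050.0 km^2


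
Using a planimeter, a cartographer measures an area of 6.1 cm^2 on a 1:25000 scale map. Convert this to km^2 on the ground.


ground_area = 6.1 * (25000/100)^2 = 381250.0 m^2 = 0.38125 km^2 ≈ 0.381 km^2

0.381 km^2


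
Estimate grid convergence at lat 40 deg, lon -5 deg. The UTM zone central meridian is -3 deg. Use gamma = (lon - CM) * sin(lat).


gamma = (-5 - -3) * sin(40) = -2 * 0.642788 = -1.286 degrees

-1.286 degrees


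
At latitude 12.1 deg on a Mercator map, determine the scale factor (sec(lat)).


SF = 1 / cos(12.1) = 1 / 0.977783 = 1.023

1.023


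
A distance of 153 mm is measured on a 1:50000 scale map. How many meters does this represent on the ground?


ground = 153 mm * 50000 / 1000 = 7650.0 m

7650.0 m


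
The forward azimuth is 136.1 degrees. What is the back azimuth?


back azimuth = (136.1 + 180) mod 360 = 316.1 degrees

316.1 degrees


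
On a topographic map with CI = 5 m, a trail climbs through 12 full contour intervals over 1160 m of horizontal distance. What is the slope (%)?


elevation change = 12 * 5 = 60 m
slope = 60 / 1160 * 100 = 5.2%

5.2%


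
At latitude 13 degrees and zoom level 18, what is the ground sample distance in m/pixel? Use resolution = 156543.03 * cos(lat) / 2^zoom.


res = 156543.03 * cos(13) / 2^18 = 156543.03 * 0.97437006 / 262144 = 0.58 m/pixel

0.58 m/pixel


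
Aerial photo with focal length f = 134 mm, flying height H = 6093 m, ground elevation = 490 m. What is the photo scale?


scale = f / (H - h) = 134 mm / 5603 m = 134 / 5603000 = 1:41813

1:41813


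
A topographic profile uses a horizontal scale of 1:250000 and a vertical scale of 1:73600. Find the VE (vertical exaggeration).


VE = horizontal_scale / vertical_scale = 250000 / 73600 ≈ 3.4

3.4x


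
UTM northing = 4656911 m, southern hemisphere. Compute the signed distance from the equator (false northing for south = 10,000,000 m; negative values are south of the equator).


For southern: actual = 4656911 - 10000000 = -5343089 m

-5343089 m


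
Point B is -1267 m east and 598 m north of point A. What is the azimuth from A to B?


az = atan2(-1267, 598) = -64.7 deg
adjusted to 0-360: 295.3 degrees

295.3 degrees


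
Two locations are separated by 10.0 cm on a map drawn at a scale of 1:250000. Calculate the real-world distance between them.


ground = 10.0 cm * 250000 / 100 = 25000.0 m = 25.0 km

25.0 km


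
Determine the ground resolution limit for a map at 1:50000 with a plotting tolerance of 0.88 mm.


ground = 0.88 mm * 50000 / 1000 = 44.0 m

44.0 m


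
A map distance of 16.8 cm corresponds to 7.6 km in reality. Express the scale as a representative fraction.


ground = 7.6 km = 760000 cm; RF denominator = ground / map = 760000 / 16.8 ≈ 45238; RF = 1:45238

1:45238


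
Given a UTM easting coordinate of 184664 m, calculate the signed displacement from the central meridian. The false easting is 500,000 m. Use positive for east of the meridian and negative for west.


displacement = 184664 - 500000 = -315336 m

-315336 m


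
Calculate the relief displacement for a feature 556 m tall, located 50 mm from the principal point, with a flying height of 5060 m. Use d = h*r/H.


d = h * r / H = 556 * 50 / 5060 = 5.49 mm

5.49 mm
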